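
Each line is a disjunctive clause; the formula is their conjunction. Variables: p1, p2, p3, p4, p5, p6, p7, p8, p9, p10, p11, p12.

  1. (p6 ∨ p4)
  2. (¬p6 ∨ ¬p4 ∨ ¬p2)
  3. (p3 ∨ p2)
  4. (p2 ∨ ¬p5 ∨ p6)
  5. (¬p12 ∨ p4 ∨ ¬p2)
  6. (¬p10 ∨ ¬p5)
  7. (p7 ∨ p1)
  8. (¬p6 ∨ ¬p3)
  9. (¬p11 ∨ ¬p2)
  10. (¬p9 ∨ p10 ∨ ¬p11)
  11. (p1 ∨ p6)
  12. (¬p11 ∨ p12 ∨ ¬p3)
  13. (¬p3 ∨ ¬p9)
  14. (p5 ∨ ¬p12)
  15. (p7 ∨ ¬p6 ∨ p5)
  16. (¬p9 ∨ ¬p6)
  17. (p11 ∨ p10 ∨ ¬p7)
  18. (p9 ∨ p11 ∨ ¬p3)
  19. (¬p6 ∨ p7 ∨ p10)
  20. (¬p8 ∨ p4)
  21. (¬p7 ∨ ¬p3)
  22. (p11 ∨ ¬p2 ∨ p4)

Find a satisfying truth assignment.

p1 = T, p2 = T, p3 = F, p4 = T, p5 = F, p6 = F, p7 = T, p8 = F, p9 = T, p10 = T, p11 = F, p12 = F

Check each clause:
  1. (p4 ∨ p6) — p4 is true.
  2. (¬p4 ∨ ¬p2 ∨ ¬p6) — ¬p6 is true.
  3. (p3 ∨ p2) — p2 is true.
  4. (p2 ∨ ¬p5 ∨ p6) — p2 is true.
  5. (¬p12 ∨ ¬p2 ∨ p4) — p4 is true.
  6. (¬p10 ∨ ¬p5) — ¬p5 is true.
  7. (p7 ∨ p1) — p1 is true.
  8. (¬p3 ∨ ¬p6) — ¬p6 is true.
  9. (¬p2 ∨ ¬p11) — ¬p11 is true.
  10. (p10 ∨ ¬p9 ∨ ¬p11) — p10 is true.
  11. (p1 ∨ p6) — p1 is true.
  12. (¬p3 ∨ p12 ∨ ¬p11) — ¬p11 is true.
  13. (¬p3 ∨ ¬p9) — ¬p3 is true.
  14. (¬p12 ∨ p5) — ¬p12 is true.
  15. (p7 ∨ p5 ∨ ¬p6) — ¬p6 is true.
  16. (¬p9 ∨ ¬p6) — ¬p6 is true.
  17. (p10 ∨ p11 ∨ ¬p7) — p10 is true.
  18. (p11 ∨ p9 ∨ ¬p3) — p9 is true.
  19. (p7 ∨ p10 ∨ ¬p6) — ¬p6 is true.
  20. (p4 ∨ ¬p8) — ¬p8 is true.
  21. (¬p7 ∨ ¬p3) — ¬p3 is true.
  22. (p4 ∨ ¬p2 ∨ p11) — p4 is true.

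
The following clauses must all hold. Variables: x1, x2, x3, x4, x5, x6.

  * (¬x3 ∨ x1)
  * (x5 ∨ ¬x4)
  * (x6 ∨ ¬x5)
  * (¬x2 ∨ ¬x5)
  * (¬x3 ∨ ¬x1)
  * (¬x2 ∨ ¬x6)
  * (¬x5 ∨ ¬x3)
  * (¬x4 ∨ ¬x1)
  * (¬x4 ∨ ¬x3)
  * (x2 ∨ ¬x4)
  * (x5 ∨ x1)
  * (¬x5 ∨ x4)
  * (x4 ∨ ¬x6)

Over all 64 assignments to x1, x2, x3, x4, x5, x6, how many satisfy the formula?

The models are:
  x1=1 x2=0 x3=0 x4=0 x5=0 x6=0
  x1=1 x2=1 x3=0 x4=0 x5=0 x6=0
Count: 2.

2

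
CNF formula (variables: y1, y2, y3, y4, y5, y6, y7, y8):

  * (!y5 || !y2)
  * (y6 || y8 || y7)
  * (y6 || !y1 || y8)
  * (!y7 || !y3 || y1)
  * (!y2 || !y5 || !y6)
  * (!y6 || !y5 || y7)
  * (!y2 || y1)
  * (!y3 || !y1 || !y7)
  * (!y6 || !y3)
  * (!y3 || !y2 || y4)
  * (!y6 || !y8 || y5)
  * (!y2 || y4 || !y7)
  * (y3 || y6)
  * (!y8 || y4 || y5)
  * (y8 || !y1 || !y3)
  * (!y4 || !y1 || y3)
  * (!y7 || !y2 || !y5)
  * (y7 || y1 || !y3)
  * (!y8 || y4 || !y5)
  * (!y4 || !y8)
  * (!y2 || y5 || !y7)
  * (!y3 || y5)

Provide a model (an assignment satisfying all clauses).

Pure literal: y2 appears only negated; assign y2 = False.
Try y1 = True.
Try y3 = False.
  then y6 is forced to True.
  then y4 is forced to False.
For the remaining variables, y5 = True, y7 = True, y8 = False works.
Every clause has at least one true literal under this assignment.

y1=T, y2=F, y3=F, y4=F, y5=T, y6=T, y7=T, y8=F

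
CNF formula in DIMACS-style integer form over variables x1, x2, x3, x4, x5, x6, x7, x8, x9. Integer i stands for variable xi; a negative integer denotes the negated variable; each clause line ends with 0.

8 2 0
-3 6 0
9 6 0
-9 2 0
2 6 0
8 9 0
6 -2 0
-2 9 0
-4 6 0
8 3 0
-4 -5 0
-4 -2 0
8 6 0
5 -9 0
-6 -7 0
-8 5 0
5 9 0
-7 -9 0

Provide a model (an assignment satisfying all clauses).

x4 occurs only negated in the remaining clauses — set x4 = False.
x7 occurs only negated in the remaining clauses — set x7 = False.
Try x2 = False.
  then x8 is forced to True.
  then x9 is forced to False.
  then x6 is forced to True.
  then x5 is forced to True.
x1, x3 are now unconstrained; take x1 = False, x3 = False.
Every clause has at least one true literal under this assignment.

x1 = F, x2 = F, x3 = F, x4 = F, x5 = T, x6 = T, x7 = F, x8 = T, x9 = F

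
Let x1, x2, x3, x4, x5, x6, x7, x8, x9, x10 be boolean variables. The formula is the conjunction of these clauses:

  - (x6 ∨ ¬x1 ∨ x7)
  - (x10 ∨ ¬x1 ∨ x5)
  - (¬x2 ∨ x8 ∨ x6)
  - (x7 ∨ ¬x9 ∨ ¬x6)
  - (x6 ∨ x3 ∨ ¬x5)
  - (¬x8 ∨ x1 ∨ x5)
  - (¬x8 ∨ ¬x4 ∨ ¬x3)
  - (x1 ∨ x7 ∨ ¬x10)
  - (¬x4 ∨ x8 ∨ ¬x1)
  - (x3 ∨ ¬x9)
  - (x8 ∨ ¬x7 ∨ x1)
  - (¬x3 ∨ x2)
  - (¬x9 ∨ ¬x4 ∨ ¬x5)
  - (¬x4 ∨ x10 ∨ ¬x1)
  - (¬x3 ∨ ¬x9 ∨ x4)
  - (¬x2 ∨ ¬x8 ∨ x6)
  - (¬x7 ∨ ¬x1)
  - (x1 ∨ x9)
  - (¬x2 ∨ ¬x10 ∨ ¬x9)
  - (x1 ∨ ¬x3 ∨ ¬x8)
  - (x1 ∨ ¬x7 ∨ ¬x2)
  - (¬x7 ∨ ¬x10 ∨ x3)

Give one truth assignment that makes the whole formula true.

x1=T  x2=T  x3=F  x4=F  x5=F  x6=T  x7=F  x8=T  x9=F  x10=T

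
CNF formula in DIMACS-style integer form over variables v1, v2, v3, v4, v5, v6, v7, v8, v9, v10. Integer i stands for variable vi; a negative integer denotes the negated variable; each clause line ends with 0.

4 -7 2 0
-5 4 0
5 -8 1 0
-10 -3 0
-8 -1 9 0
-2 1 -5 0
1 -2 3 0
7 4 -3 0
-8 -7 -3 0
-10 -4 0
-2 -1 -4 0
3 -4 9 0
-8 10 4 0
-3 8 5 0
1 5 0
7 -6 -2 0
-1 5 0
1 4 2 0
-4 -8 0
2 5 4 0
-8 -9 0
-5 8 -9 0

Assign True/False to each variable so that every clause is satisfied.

v1=1, v2=0, v3=1, v4=1, v5=1, v6=1, v7=0, v8=0, v9=0, v10=0

Try v1 = True.
  then v5 is forced to True.
  then v4 is forced to True.
  then v10 is forced to False.
  then v2 is forced to False.
  then v8 is forced to False.
  then v9 is forced to False.
  then v3 is forced to True.
v6, v7 are now unconstrained; take v6 = True, v7 = False.
Check each clause:
  1. (v4 \/ v2 \/ ~v7) — ~v7 is true.
  2. (v4 \/ ~v5) — v4 is true.
  3. (v1 \/ v5 \/ ~v8) — ~v8 is true.
  4. (~v10 \/ ~v3) — ~v10 is true.
  5. (~v1 \/ v9 \/ ~v8) — ~v8 is true.
  6. (~v5 \/ v1 \/ ~v2) — v1 is true.
  7. (~v2 \/ v3 \/ v1) — v1 is true.
  8. (v7 \/ ~v3 \/ v4) — v4 is true.
  9. (~v8 \/ ~v3 \/ ~v7) — ~v8 is true.
  10. (~v10 \/ ~v4) — ~v10 is true.
  11. (~v2 \/ ~v1 \/ ~v4) — ~v2 is true.
  12. (~v4 \/ v3 \/ v9) — v3 is true.
  13. (v10 \/ ~v8 \/ v4) — ~v8 is true.
  14. (v5 \/ ~v3 \/ v8) — v5 is true.
  15. (v5 \/ v1) — v1 is true.
  16. (~v6 \/ ~v2 \/ v7) — ~v2 is true.
  17. (v5 \/ ~v1) — v5 is true.
  18. (v1 \/ v4 \/ v2) — v1 is true.
  19. (~v4 \/ ~v8) — ~v8 is true.
  20. (v4 \/ v5 \/ v2) — v4 is true.
  21. (~v9 \/ ~v8) — ~v8 is true.
  22. (v8 \/ ~v5 \/ ~v9) — ~v9 is true.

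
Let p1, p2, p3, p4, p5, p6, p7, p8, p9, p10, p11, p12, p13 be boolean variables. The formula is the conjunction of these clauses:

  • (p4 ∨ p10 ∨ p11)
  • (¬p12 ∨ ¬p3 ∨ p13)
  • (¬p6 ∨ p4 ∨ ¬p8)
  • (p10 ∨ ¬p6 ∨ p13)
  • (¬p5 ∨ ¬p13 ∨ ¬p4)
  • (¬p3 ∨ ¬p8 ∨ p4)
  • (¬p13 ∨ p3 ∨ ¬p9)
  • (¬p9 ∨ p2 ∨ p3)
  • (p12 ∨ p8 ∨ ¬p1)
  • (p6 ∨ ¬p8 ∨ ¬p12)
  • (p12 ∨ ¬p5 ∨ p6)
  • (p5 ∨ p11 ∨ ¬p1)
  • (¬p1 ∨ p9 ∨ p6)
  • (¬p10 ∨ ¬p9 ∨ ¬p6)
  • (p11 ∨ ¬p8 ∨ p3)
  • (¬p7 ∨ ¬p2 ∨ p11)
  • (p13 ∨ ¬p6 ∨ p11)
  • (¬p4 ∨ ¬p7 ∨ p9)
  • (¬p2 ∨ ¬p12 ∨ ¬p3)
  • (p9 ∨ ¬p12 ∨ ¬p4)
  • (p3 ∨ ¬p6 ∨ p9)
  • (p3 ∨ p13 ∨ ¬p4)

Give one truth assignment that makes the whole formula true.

p1=F  p2=T  p3=F  p4=F  p5=F  p6=F  p7=T  p8=F  p9=F  p10=F  p11=T  p12=F  p13=F

Check each clause:
  1. (p10 ∨ p4 ∨ p11) — p11 is true.
  2. (¬p12 ∨ ¬p3 ∨ p13) — ¬p12 is true.
  3. (¬p8 ∨ ¬p6 ∨ p4) — ¬p8 is true.
  4. (p10 ∨ p13 ∨ ¬p6) — ¬p6 is true.
  5. (¬p5 ∨ ¬p4 ∨ ¬p13) — ¬p5 is true.
  6. (¬p3 ∨ p4 ∨ ¬p8) — ¬p8 is true.
  7. (p3 ∨ ¬p13 ∨ ¬p9) — ¬p13 is true.
  8. (p2 ∨ p3 ∨ ¬p9) — p2 is true.
  9. (p12 ∨ ¬p1 ∨ p8) — ¬p1 is true.
  10. (¬p12 ∨ p6 ∨ ¬p8) — ¬p8 is true.
  11. (¬p5 ∨ p12 ∨ p6) — ¬p5 is true.
  12. (p11 ∨ p5 ∨ ¬p1) — p11 is true.
  13. (p6 ∨ p9 ∨ ¬p1) — ¬p1 is true.
  14. (¬p9 ∨ ¬p6 ∨ ¬p10) — ¬p6 is true.
  15. (p11 ∨ ¬p8 ∨ p3) — ¬p8 is true.
  16. (¬p7 ∨ ¬p2 ∨ p11) — p11 is true.
  17. (p13 ∨ ¬p6 ∨ p11) — ¬p6 is true.
  18. (¬p4 ∨ ¬p7 ∨ p9) — ¬p4 is true.
  19. (¬p3 ∨ ¬p2 ∨ ¬p12) — ¬p12 is true.
  20. (p9 ∨ ¬p12 ∨ ¬p4) — ¬p4 is true.
  21. (p9 ∨ ¬p6 ∨ p3) — ¬p6 is true.
  22. (p3 ∨ p13 ∨ ¬p4) — ¬p4 is true.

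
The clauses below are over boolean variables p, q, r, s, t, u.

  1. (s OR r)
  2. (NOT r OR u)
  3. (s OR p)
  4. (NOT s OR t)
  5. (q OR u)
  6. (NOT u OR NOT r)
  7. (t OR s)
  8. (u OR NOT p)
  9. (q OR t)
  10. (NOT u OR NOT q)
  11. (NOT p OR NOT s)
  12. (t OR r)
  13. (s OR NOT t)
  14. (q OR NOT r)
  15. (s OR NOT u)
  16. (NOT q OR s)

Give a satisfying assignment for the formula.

p=0  q=0  r=0  s=1  t=1  u=1

Try p = False.
  then s is forced to True.
  then t is forced to True.
Branch on q: take q = False.
  then u is forced to True.
  then r is forced to False.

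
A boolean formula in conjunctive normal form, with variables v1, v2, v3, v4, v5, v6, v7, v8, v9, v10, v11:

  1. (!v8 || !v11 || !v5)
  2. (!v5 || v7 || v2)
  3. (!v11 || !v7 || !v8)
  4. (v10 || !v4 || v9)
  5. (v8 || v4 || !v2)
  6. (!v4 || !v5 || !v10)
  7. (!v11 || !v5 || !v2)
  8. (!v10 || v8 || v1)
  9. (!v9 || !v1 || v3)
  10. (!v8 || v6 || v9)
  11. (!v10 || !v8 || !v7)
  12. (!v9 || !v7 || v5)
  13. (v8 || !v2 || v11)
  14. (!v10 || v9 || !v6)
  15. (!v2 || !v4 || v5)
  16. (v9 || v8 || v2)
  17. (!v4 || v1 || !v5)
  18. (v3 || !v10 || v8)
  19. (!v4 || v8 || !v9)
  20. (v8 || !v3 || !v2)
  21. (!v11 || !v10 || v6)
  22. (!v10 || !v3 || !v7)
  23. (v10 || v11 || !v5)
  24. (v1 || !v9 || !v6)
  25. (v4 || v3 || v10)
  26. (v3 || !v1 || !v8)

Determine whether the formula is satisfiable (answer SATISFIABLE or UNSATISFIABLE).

Branch on v1: take v1 = False.
For the remaining variables, v2 = False, v3 = False, v4 = False, v5 = False, v6 = False, v7 = False, v8 = True, v9 = True, v10 = True, v11 = False works.
Every clause has at least one true literal under this assignment.
So v1=False  v2=False  v3=False  v4=False  v5=False  v6=False  v7=False  v8=True  v9=True  v10=True  v11=False is a satisfying assignment.

SATISFIABLE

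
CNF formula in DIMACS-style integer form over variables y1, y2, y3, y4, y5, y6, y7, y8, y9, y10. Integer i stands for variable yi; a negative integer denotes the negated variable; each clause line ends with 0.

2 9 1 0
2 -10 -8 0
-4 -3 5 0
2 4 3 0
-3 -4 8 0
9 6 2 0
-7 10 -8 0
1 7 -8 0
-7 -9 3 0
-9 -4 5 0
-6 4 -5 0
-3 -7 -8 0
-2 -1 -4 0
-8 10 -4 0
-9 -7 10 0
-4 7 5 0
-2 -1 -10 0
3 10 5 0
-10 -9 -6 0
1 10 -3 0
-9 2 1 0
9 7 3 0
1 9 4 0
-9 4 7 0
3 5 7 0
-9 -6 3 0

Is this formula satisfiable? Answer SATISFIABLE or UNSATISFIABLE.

Branch on y1: take y1 = True.
For the remaining variables, y2 = False, y3 = True, y4 = False, y5 = False, y6 = True, y7 = False, y8 = False, y9 = False, y10 = True works.
Every clause has at least one true literal under this assignment.
So y1=T  y2=F  y3=T  y4=F  y5=F  y6=T  y7=F  y8=F  y9=F  y10=T is a satisfying assignment.

SATISFIABLE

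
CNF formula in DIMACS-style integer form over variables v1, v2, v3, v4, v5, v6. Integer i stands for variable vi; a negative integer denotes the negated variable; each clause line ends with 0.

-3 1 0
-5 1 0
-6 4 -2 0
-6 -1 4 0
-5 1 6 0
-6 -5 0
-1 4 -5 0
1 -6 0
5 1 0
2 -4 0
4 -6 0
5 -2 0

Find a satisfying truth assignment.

v1 = T  v2 = T  v3 = T  v4 = T  v5 = T  v6 = F

Branch on v1: take v1 = True.
For the remaining variables, v2 = True, v3 = True, v4 = True, v5 = True, v6 = False works.
Every clause has at least one true literal under this assignment.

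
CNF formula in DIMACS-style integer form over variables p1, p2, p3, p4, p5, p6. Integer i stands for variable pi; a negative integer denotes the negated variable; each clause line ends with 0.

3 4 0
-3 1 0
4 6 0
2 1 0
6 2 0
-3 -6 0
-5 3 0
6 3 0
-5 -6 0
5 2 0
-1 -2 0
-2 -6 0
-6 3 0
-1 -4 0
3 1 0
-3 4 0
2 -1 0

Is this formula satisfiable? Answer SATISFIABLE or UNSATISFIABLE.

UNSATISFIABLE

p3 = True:
  propagation gives p1=True, p6=False, p4=True; an empty clause results — contradiction.
p3 = False:
  propagation gives p4=True, p5=False, p6=True; an empty clause results — contradiction.
Every branch closes, so no satisfying assignment exists.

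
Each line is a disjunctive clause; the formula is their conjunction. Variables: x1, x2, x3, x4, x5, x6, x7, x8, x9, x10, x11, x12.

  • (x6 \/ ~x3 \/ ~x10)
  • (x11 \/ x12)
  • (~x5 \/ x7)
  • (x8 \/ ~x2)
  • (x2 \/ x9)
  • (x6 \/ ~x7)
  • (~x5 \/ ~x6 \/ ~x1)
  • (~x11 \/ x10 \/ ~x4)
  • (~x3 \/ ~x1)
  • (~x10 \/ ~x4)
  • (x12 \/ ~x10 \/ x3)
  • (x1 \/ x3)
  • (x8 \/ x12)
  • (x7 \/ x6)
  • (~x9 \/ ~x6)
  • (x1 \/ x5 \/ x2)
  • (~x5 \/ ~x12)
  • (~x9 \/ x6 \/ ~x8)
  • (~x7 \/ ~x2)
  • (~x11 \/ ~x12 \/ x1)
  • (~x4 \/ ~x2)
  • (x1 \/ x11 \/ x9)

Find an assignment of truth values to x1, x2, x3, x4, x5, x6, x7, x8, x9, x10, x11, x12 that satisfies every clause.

x1 = T, x2 = T, x3 = F, x4 = F, x5 = F, x6 = T, x7 = F, x8 = T, x9 = F, x10 = T, x11 = T, x12 = T

x4 occurs only negated in the remaining clauses — set x4 = False.
Branch on x1: take x1 = True.
  then x3 is forced to False.
Branch on x2: take x2 = True.
  then x8 is forced to True.
  then x7 is forced to False.
  then x5 is forced to False.
  then x6 is forced to True.
  then x9 is forced to False.
Set x10 = True and propagate.
  then x12 is forced to True.
x11 is now unconstrained; take x11 = True.
Every clause has at least one true literal under this assignment.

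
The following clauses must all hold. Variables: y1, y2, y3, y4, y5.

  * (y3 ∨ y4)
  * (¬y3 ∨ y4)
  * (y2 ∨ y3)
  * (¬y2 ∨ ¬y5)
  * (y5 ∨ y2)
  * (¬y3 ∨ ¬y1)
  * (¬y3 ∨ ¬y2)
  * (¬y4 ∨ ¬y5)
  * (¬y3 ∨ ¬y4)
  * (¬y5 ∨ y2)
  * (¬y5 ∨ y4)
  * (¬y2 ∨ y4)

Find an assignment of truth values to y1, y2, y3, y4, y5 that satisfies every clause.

y1=T  y2=T  y3=F  y4=T  y5=F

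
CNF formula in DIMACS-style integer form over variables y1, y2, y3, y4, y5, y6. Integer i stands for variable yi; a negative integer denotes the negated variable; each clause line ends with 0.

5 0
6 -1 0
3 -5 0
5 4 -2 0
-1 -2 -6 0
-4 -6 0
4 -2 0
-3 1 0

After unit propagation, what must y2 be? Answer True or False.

(y5) stands alone — y5 = True.
(y3 \/ ~y5) with y5 = True leaves only y3, so y3 = True.
(y1 \/ ~y3) with y3 = True leaves only y1, so y1 = True.
(~y1 \/ y6) with y1 = True leaves only y6, so y6 = True.
(~y2 \/ ~y6 \/ ~y1) with y6 = True, y1 = True leaves only ~y2, so y2 = False.

False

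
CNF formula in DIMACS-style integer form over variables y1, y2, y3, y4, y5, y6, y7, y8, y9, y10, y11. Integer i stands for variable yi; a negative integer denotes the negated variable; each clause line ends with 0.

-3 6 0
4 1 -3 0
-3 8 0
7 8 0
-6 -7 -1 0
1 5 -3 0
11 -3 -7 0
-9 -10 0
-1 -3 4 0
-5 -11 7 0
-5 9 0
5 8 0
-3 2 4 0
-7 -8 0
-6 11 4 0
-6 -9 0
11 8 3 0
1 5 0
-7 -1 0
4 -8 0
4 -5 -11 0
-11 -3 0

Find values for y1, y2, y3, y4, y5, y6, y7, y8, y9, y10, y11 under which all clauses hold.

y1=1, y2=0, y3=0, y4=1, y5=0, y6=1, y7=0, y8=1, y9=0, y10=1, y11=0

y4 occurs only positively in the remaining clauses — set y4 = True.
Branch on y1: take y1 = True.
  then y7 is forced to False.
  then y8 is forced to True.
Branch on y3: take y3 = False.
Try y5 = False.
For the remaining variables, y2 = False, y6 = True, y9 = False, y10 = True, y11 = False works.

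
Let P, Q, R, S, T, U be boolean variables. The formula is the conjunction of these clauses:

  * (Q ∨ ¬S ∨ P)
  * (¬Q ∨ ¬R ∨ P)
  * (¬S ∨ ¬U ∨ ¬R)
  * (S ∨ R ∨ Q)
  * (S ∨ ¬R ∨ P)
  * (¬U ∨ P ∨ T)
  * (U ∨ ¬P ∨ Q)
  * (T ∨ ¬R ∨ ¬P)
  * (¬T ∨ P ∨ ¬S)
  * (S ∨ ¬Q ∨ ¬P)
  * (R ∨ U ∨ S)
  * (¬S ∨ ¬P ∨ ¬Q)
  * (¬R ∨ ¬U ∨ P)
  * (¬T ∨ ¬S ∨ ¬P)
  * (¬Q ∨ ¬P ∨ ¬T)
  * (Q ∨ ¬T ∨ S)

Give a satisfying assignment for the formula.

P=T  Q=F  R=F  S=T  T=F  U=T

Check each clause:
  1. (P ∨ ¬S ∨ Q) — P is true.
  2. (¬Q ∨ P ∨ ¬R) — P is true.
  3. (¬S ∨ ¬U ∨ ¬R) — ¬R is true.
  4. (R ∨ S ∨ Q) — S is true.
  5. (¬R ∨ P ∨ S) — P is true.
  6. (T ∨ ¬U ∨ P) — P is true.
  7. (U ∨ Q ∨ ¬P) — U is true.
  8. (¬P ∨ ¬R ∨ T) — ¬R is true.
  9. (P ∨ ¬T ∨ ¬S) — P is true.
  10. (S ∨ ¬P ∨ ¬Q) — S is true.
  11. (U ∨ S ∨ R) — S is true.
  12. (¬S ∨ ¬Q ∨ ¬P) — ¬Q is true.
  13. (¬U ∨ ¬R ∨ P) — P is true.
  14. (¬T ∨ ¬P ∨ ¬S) — ¬T is true.
  15. (¬T ∨ ¬P ∨ ¬Q) — ¬T is true.
  16. (S ∨ ¬T ∨ Q) — ¬T is true.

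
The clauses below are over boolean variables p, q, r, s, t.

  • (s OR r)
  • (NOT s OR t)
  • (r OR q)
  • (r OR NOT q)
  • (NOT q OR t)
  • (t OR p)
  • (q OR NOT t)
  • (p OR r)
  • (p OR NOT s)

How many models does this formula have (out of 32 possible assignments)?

Satisfying assignments:
  p=F q=T r=T s=F t=T
  p=T q=F r=T s=F t=F
  p=T q=T r=T s=F t=T
  p=T q=T r=T s=T t=T
Count: 4.

4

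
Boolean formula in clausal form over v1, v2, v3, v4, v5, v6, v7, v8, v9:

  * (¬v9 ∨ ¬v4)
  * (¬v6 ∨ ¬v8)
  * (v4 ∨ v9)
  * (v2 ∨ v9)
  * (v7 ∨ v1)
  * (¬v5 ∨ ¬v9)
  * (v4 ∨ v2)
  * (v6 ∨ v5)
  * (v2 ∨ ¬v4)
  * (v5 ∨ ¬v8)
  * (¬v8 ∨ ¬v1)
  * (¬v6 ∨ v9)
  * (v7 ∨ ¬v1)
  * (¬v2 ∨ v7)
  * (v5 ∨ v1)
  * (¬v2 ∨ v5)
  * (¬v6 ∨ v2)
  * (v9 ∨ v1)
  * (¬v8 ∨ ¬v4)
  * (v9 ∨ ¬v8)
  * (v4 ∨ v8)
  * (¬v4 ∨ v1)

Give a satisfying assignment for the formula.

v1=True, v2=True, v3=False, v4=True, v5=True, v6=False, v7=True, v8=False, v9=False

v7 occurs only positively in the remaining clauses — set v7 = True.
Try v1 = True.
  then v8 is forced to False.
  then v4 is forced to True.
  then v9 is forced to False.
  then v2 is forced to True.
  then v6 is forced to False.
  then v5 is forced to True.
v3 is now unconstrained; take v3 = False.
Check each clause:
  1. (¬v9 ∨ ¬v4) — ¬v9 is true.
  2. (¬v6 ∨ ¬v8) — ¬v8 is true.
  3. (v4 ∨ v9) — v4 is true.
  4. (v2 ∨ v9) — v2 is true.
  5. (v1 ∨ v7) — v1 is true.
  6. (¬v9 ∨ ¬v5) — ¬v9 is true.
  7. (v4 ∨ v2) — v2 is true.
  8. (v6 ∨ v5) — v5 is true.
  9. (¬v4 ∨ v2) — v2 is true.
  10. (v5 ∨ ¬v8) — ¬v8 is true.
  11. (¬v8 ∨ ¬v1) — ¬v8 is true.
  12. (¬v6 ∨ v9) — ¬v6 is true.
  13. (¬v1 ∨ v7) — v7 is true.
  14. (¬v2 ∨ v7) — v7 is true.
  15. (v5 ∨ v1) — v1 is true.
  16. (v5 ∨ ¬v2) — v5 is true.
  17. (v2 ∨ ¬v6) — ¬v6 is true.
  18. (v9 ∨ v1) — v1 is true.
  19. (¬v4 ∨ ¬v8) — ¬v8 is true.
  20. (v9 ∨ ¬v8) — ¬v8 is true.
  21. (v4 ∨ v8) — v4 is true.
  22. (v1 ∨ ¬v4) — v1 is true.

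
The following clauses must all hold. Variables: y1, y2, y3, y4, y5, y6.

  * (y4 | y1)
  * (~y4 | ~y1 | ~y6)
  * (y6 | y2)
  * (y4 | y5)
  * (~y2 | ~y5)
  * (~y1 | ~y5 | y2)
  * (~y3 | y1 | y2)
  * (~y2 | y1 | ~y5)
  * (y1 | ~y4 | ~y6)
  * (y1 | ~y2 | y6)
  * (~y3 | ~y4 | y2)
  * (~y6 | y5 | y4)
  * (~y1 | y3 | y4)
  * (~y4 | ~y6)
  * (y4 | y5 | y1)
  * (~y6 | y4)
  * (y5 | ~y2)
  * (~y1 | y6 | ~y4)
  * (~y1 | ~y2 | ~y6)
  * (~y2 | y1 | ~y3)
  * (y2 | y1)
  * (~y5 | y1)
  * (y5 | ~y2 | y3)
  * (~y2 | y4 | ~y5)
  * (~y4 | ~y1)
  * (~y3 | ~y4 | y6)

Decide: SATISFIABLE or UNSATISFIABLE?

UNSATISFIABLE

y1 = True:
  propagation gives y4=False, y5=True, y2=False; an empty clause results — contradiction.
y1 = False:
  propagation gives y4=True, y6=False, y2=True; an empty clause results — contradiction.
Every branch closes, so no satisfying assignment exists.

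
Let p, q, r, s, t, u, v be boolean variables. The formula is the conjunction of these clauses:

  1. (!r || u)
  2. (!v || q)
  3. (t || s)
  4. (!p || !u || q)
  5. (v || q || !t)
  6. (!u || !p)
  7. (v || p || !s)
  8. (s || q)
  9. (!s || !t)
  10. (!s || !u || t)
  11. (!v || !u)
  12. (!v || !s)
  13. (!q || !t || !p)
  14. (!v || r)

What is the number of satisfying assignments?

Satisfying assignments:
  p=0 q=1 r=0 s=0 t=1 u=0 v=0
  p=0 q=1 r=0 s=0 t=1 u=1 v=0
  p=0 q=1 r=1 s=0 t=1 u=1 v=0
  p=1 q=0 r=0 s=1 t=0 u=0 v=0
  p=1 q=1 r=0 s=1 t=0 u=0 v=0
Count: 5.

5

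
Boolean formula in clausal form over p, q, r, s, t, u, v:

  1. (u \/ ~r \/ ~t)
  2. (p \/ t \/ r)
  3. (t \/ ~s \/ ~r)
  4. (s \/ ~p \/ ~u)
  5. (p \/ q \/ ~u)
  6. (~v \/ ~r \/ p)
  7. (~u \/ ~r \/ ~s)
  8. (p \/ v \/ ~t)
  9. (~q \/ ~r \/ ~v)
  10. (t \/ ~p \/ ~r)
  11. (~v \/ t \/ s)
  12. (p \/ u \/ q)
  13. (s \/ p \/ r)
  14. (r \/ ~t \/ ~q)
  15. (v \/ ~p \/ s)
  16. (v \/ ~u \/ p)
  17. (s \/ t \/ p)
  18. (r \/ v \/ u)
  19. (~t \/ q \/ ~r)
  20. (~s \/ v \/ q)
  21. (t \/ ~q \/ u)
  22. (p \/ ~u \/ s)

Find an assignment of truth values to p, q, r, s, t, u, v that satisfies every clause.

p=T  q=T  r=F  s=T  t=F  u=T  v=F

Branch on p: take p = True.
Branch on q: take q = True.
The remaining clauses are satisfied by r = False, s = True, t = False, u = True, v = False.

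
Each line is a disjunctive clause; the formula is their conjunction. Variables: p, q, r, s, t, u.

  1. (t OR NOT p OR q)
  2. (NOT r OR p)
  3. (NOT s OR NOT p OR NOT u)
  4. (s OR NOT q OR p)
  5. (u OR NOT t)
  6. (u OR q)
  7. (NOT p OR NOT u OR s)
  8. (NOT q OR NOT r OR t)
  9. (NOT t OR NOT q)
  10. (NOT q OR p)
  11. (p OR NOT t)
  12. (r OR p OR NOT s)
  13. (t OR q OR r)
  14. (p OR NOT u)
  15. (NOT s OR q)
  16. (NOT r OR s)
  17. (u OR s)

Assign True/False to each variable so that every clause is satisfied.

p=T, q=T, r=F, s=T, t=F, u=F

Set p = True and propagate.
Branch on q: take q = True.
  then t is forced to False.
  then r is forced to False.
Set s = True and propagate.
  then u is forced to False.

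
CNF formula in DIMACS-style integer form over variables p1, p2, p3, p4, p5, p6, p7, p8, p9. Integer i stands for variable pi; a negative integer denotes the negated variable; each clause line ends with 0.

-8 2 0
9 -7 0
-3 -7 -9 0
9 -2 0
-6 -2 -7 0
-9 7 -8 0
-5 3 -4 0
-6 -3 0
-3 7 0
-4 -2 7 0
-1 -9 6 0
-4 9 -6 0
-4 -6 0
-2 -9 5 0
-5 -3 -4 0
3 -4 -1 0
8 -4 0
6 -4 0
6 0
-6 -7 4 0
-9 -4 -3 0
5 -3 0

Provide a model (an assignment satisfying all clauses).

p1 = T  p2 = F  p3 = F  p4 = F  p5 = F  p6 = T  p7 = F  p8 = F  p9 = F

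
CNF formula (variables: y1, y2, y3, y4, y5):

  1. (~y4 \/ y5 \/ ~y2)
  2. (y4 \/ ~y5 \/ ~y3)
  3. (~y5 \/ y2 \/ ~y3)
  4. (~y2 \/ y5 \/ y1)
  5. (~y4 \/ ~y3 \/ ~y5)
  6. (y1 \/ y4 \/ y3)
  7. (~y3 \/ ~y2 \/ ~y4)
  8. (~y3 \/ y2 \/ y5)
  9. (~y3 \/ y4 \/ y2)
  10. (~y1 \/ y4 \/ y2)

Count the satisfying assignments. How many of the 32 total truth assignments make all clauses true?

Split on y2, then y3.
  y2=T, y3=T: remaining (y1,y4,y5) ∈ {(T,F,F)} — 1.
  y2=T, y3=F: remaining (y1,y4,y5) ∈ {(F,T,T); (T,F,F); (T,F,T); (T,T,T)} — 4.
  y2=F, y3=T: a clause becomes empty — 0.
  y2=F, y3=F: remaining (y1,y4,y5) ∈ {(F,T,F); (F,T,T); (T,T,F); (T,T,T)} — 4.
Total: 1 + 4 + 0 + 4 = 9.

9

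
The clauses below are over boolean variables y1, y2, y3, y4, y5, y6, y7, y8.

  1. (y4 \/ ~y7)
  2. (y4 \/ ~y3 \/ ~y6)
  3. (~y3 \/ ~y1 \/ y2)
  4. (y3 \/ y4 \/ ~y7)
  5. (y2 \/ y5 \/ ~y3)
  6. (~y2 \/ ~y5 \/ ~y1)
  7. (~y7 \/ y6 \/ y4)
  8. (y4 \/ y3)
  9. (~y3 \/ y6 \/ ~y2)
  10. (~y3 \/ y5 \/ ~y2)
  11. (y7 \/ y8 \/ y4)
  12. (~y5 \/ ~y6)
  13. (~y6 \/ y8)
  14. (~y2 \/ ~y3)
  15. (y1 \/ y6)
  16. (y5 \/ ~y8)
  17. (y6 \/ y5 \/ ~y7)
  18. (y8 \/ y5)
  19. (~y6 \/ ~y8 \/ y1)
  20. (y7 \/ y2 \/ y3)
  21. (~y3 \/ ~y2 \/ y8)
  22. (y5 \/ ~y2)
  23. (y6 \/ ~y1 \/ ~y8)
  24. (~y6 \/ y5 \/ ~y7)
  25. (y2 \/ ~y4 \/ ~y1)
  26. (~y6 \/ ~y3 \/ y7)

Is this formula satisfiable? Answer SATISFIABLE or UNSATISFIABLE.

y3 = True:
  propagation gives y2=False, y1=False, y5=True, y6=False; an empty clause results — contradiction.
y3 = False:
  y5 = True:
    propagation gives y6=False, y1=True, y2=False; an empty clause results — contradiction.
  y5 = False:
    propagation gives y8=False; an empty clause results — contradiction.
Every branch closes, so no satisfying assignment exists.

UNSATISFIABLE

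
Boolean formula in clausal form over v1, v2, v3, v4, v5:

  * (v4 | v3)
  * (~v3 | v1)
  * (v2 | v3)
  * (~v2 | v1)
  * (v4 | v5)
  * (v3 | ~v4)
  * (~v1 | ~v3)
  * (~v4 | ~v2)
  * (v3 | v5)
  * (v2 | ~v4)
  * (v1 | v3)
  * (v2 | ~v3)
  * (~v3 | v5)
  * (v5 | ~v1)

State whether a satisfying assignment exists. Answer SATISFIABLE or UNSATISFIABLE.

UNSATISFIABLE

v3 = True:
  propagation gives v1=True; an empty clause results — contradiction.
v3 = False:
  propagation gives v4=True; an empty clause results — contradiction.
Every branch closes, so no satisfying assignment exists.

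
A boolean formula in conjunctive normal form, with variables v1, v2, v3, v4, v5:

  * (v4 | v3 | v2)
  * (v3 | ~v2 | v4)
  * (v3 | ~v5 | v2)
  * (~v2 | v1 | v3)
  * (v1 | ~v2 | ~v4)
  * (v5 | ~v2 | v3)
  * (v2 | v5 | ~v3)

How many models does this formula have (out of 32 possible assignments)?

13

Split on v2, then v3.
  v2=1, v3=1: v5 free; 3 ways for (v1,v4) × 2^1 = 6.
  v2=1, v3=0: remaining (v1,v4,v5) ∈ {(1,1,1)} — 1.
  v2=0, v3=1: remaining (v1,v4,v5) ∈ {(0,0,1); (0,1,1); (1,0,1); (1,1,1)} — 4.
  v2=0, v3=0: remaining (v1,v4,v5) ∈ {(0,1,0); (1,1,0)} — 2.
Total: 6 + 1 + 4 + 2 = 13.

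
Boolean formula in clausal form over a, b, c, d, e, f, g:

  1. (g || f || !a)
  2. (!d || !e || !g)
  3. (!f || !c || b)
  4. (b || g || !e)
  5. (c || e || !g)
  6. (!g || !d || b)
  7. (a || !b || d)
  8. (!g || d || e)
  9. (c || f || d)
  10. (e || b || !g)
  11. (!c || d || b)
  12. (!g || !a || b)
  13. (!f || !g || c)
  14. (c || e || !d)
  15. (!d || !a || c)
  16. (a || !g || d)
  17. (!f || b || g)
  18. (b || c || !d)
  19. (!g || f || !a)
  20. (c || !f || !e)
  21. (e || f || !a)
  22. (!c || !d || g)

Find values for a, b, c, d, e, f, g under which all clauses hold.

a=True  b=True  c=True  d=False  e=True  f=True  g=True

Check each clause:
  1. (g || f || !a) — f is true.
  2. (!d || !e || !g) — !d is true.
  3. (!c || !f || b) — b is true.
  4. (b || g || !e) — b is true.
  5. (!g || e || c) — c is true.
  6. (b || !g || !d) — b is true.
  7. (a || d || !b) — a is true.
  8. (e || d || !g) — e is true.
  9. (c || f || d) — c is true.
  10. (e || b || !g) — b is true.
  11. (d || !c || b) — b is true.
  12. (b || !g || !a) — b is true.
  13. (!g || !f || c) — c is true.
  14. (e || !d || c) — c is true.
  15. (!a || c || !d) — c is true.
  16. (d || a || !g) — a is true.
  17. (g || !f || b) — b is true.
  18. (!d || c || b) — b is true.
  19. (f || !a || !g) — f is true.
  20. (!e || !f || c) — c is true.
  21. (e || !a || f) — e is true.
  22. (!c || g || !d) — !d is true.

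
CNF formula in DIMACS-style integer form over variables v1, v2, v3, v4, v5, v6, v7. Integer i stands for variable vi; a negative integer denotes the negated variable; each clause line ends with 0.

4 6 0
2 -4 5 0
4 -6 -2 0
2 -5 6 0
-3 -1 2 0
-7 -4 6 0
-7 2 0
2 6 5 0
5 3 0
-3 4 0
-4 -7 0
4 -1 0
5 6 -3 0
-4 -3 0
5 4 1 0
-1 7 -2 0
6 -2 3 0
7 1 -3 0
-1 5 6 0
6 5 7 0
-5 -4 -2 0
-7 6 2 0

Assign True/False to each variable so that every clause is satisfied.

v1 = False, v2 = False, v3 = False, v4 = False, v5 = True, v6 = True, v7 = False

Check each clause:
  1. (v6 OR v4) — v6 is true.
  2. (v5 OR NOT v4 OR v2) — NOT v4 is true.
  3. (NOT v6 OR NOT v2 OR v4) — NOT v2 is true.
  4. (v6 OR v2 OR NOT v5) — v6 is true.
  5. (NOT v1 OR NOT v3 OR v2) — NOT v3 is true.
  6. (v6 OR NOT v4 OR NOT v7) — NOT v7 is true.
  7. (NOT v7 OR v2) — NOT v7 is true.
  8. (v6 OR v5 OR v2) — v5 is true.
  9. (v5 OR v3) — v5 is true.
  10. (NOT v3 OR v4) — NOT v3 is true.
  11. (NOT v4 OR NOT v7) — NOT v7 is true.
  12. (v4 OR NOT v1) — NOT v1 is true.
  13. (v6 OR NOT v3 OR v5) — v5 is true.
  14. (NOT v3 OR NOT v4) — NOT v4 is true.
  15. (v1 OR v4 OR v5) — v5 is true.
  16. (v7 OR NOT v2 OR NOT v1) — NOT v2 is true.
  17. (v3 OR NOT v2 OR v6) — v6 is true.
  18. (v1 OR NOT v3 OR v7) — NOT v3 is true.
  19. (v6 OR NOT v1 OR v5) — v5 is true.
  20. (v5 OR v7 OR v6) — v5 is true.
  21. (NOT v5 OR NOT v2 OR NOT v4) — NOT v4 is true.
  22. (v2 OR NOT v7 OR v6) — NOT v7 is true.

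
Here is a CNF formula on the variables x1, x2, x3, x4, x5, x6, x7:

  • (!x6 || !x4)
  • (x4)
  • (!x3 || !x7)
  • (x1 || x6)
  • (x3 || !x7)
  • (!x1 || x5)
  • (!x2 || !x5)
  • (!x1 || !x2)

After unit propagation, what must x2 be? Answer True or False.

Unit clause (x4) sets x4 = True.
(!x6 || !x4) with x4 = True leaves only !x6, so x6 = False.
From (x6 || x1) and x6 = False: x1 = True.
In (!x1 || x5), !x1 is now false; x5 must hold, so x5 = True.
In (!x5 || !x2), !x5 is now false; !x2 must hold, so x2 = False.

False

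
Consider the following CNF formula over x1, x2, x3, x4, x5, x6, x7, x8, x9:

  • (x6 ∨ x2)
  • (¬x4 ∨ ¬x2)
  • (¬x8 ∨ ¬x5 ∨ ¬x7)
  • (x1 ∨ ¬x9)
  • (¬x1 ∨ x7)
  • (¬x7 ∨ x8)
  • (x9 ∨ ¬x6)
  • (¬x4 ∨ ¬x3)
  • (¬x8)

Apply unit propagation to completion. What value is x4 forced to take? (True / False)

Unit clause (¬x8) sets x8 = False.
(¬x7 ∨ x8) with x8 = False leaves only ¬x7, so x7 = False.
In (¬x1 ∨ x7), x7 is now false; ¬x1 must hold, so x1 = False.
In (x1 ∨ ¬x9), x1 is now false; ¬x9 must hold, so x9 = False.
From (x9 ∨ ¬x6) and x9 = False: x6 = False.
(x2 ∨ x6) with x6 = False leaves only x2, so x2 = True.
In (¬x2 ∨ ¬x4), ¬x2 is now false; ¬x4 must hold, so x4 = False.

False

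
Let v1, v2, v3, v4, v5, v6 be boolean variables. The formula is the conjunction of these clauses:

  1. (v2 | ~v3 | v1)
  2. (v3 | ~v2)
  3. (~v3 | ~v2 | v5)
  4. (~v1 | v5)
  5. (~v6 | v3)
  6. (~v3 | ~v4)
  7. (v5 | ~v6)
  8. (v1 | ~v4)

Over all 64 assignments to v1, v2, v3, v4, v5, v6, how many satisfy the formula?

10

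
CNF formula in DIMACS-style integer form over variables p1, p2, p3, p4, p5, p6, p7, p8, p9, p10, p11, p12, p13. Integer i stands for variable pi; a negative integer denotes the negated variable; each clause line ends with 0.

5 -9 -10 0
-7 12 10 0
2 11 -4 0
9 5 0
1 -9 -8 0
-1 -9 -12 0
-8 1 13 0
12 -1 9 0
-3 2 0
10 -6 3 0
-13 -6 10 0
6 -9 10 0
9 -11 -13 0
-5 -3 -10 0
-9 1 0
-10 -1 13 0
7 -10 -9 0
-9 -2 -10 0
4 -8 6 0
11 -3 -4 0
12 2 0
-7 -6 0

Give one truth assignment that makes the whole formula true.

p1 = F, p2 = T, p3 = T, p4 = F, p5 = T, p6 = F, p7 = F, p8 = F, p9 = F, p10 = F, p11 = F, p12 = F, p13 = F

Check each clause:
  1. (p5 ∨ ¬p10 ∨ ¬p9) — p5 is true.
  2. (p10 ∨ ¬p7 ∨ p12) — ¬p7 is true.
  3. (p11 ∨ ¬p4 ∨ p2) — p2 is true.
  4. (p9 ∨ p5) — p5 is true.
  5. (¬p8 ∨ ¬p9 ∨ p1) — ¬p8 is true.
  6. (¬p12 ∨ ¬p9 ∨ ¬p1) — ¬p12 is true.
  7. (p1 ∨ p13 ∨ ¬p8) — ¬p8 is true.
  8. (p9 ∨ ¬p1 ∨ p12) — ¬p1 is true.
  9. (p2 ∨ ¬p3) — p2 is true.
  10. (p3 ∨ p10 ∨ ¬p6) — p3 is true.
  11. (p10 ∨ ¬p13 ∨ ¬p6) — ¬p6 is true.
  12. (p6 ∨ ¬p9 ∨ p10) — ¬p9 is true.
  13. (¬p11 ∨ p9 ∨ ¬p13) — ¬p13 is true.
  14. (¬p5 ∨ ¬p10 ∨ ¬p3) — ¬p10 is true.
  15. (¬p9 ∨ p1) — ¬p9 is true.
  16. (¬p10 ∨ ¬p1 ∨ p13) — ¬p1 is true.
  17. (¬p9 ∨ p7 ∨ ¬p10) — ¬p9 is true.
  18. (¬p2 ∨ ¬p10 ∨ ¬p9) — ¬p10 is true.
  19. (p4 ∨ p6 ∨ ¬p8) — ¬p8 is true.
  20. (¬p3 ∨ ¬p4 ∨ p11) — ¬p4 is true.
  21. (p2 ∨ p12) — p2 is true.
  22. (¬p7 ∨ ¬p6) — ¬p7 is true.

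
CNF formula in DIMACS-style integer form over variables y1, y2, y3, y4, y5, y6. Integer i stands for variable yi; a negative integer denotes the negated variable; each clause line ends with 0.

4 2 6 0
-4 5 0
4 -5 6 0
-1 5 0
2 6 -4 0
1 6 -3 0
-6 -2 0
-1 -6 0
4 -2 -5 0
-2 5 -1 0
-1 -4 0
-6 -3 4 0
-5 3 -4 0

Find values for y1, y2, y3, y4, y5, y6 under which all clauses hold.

Try y1 = False.
Branch on y2: take y2 = False.
The remaining clauses are satisfied by y3 = True, y4 = True, y5 = True, y6 = True.
Check each clause:
  1. (y2 \/ y4 \/ y6) — y4 is true.
  2. (y5 \/ ~y4) — y5 is true.
  3. (y6 \/ ~y5 \/ y4) — y4 is true.
  4. (~y1 \/ y5) — y5 is true.
  5. (y2 \/ y6 \/ ~y4) — y6 is true.
  6. (y6 \/ ~y3 \/ y1) — y6 is true.
  7. (~y6 \/ ~y2) — ~y2 is true.
  8. (~y1 \/ ~y6) — ~y1 is true.
  9. (~y5 \/ y4 \/ ~y2) — y4 is true.
  10. (y5 \/ ~y2 \/ ~y1) — y5 is true.
  11. (~y1 \/ ~y4) — ~y1 is true.
  12. (y4 \/ ~y3 \/ ~y6) — y4 is true.
  13. (~y5 \/ ~y4 \/ y3) — y3 is true.

y1=False, y2=False, y3=True, y4=True, y5=True, y6=True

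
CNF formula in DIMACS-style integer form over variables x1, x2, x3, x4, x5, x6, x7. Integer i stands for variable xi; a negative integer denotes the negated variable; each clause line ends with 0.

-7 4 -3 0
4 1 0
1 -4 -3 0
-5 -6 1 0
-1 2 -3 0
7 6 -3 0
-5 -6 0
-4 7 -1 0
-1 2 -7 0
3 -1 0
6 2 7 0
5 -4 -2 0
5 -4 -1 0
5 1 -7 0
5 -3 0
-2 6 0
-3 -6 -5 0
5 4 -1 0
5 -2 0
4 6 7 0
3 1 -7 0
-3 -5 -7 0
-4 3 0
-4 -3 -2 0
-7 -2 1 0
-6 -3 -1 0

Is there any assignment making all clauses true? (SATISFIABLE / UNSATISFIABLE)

UNSATISFIABLE

x1 = True:
  propagation gives x3=True, x2=True, x5=True, x6=False; an empty clause results — contradiction.
x1 = False:
  propagation gives x4=True, x3=False; an empty clause results — contradiction.
Every branch closes, so no satisfying assignment exists.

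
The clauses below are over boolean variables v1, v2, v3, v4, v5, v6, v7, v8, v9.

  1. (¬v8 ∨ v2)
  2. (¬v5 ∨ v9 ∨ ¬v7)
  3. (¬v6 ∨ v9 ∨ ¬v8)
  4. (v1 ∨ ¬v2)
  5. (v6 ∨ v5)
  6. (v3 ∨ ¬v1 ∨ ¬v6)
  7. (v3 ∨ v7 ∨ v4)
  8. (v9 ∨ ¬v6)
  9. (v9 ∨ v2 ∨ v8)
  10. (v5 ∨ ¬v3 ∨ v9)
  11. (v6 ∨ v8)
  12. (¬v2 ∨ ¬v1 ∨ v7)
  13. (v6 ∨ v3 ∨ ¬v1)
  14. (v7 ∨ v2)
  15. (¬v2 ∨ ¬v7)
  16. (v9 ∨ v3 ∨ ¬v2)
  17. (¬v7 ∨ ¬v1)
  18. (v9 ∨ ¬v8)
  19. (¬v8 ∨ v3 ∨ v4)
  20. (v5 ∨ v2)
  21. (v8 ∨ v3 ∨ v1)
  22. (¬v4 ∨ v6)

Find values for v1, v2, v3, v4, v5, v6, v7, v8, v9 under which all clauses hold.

v9 occurs only positively in the remaining clauses — set v9 = True.
Branch on v1: take v1 = False.
  then v2 is forced to False.
  then v8 is forced to False.
  then v6 is forced to True.
  then v7 is forced to True.
  then v5 is forced to True.
  then v3 is forced to True.
v4 is now unconstrained; take v4 = True.

v1=False, v2=False, v3=True, v4=True, v5=True, v6=True, v7=True, v8=False, v9=True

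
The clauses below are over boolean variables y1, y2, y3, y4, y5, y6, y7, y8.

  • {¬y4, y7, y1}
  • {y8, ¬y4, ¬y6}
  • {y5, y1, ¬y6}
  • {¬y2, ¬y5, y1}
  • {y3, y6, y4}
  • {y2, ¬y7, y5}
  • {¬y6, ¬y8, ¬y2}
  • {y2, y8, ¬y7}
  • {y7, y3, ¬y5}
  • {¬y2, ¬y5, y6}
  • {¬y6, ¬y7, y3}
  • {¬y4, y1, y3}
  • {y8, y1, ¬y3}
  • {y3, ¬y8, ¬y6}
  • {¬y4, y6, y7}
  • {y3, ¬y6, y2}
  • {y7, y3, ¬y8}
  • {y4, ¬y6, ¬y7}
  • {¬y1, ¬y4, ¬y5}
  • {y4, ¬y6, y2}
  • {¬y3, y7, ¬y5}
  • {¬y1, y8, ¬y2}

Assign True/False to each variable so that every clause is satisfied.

y1 = 1, y2 = 1, y3 = 1, y4 = 0, y5 = 0, y6 = 0, y7 = 0, y8 = 1

Check each clause:
  1. {¬y4, y1, y7} — y1 is true.
  2. {y8, ¬y6, ¬y4} — y8 is true.
  3. {¬y6, y1, y5} — y1 is true.
  4. {¬y5, ¬y2, y1} — y1 is true.
  5. {y3, y4, y6} — y3 is true.
  6. {¬y7, y2, y5} — ¬y7 is true.
  7. {¬y2, ¬y8, ¬y6} — ¬y6 is true.
  8. {y8, ¬y7, y2} — y8 is true.
  9. {y7, y3, ¬y5} — y3 is true.
  10. {¬y2, y6, ¬y5} — ¬y5 is true.
  11. {¬y7, ¬y6, y3} — ¬y7 is true.
  12. {¬y4, y3, y1} — y1 is true.
  13. {¬y3, y8, y1} — y8 is true.
  14. {¬y8, y3, ¬y6} — ¬y6 is true.
  15. {y7, y6, ¬y4} — ¬y4 is true.
  16. {y3, ¬y6, y2} — ¬y6 is true.
  17. {y7, y3, ¬y8} — y3 is true.
  18. {y4, ¬y7, ¬y6} — ¬y7 is true.
  19. {¬y1, ¬y5, ¬y4} — ¬y5 is true.
  20. {y2, y4, ¬y6} — y2 is true.
  21. {y7, ¬y3, ¬y5} — ¬y5 is true.
  22. {¬y1, ¬y2, y8} — y8 is true.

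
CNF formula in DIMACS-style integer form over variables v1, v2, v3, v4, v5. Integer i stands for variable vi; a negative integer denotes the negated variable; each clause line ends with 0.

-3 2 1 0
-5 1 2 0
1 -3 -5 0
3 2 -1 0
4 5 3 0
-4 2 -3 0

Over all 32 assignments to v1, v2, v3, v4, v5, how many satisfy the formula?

Case analysis on v3 and v1:
  v3=1, v1=1: v5 free; 3 ways for (v2,v4) × 2^1 = 6.
  v3=1, v1=0: remaining (v2,v4,v5) ∈ {(1,0,0); (1,1,0)} — 2.
  v3=0, v1=1: remaining (v2,v4,v5) ∈ {(1,0,1); (1,1,0); (1,1,1)} — 3.
  v3=0, v1=0: remaining (v2,v4,v5) ∈ {(0,1,0); (1,0,1); (1,1,0); (1,1,1)} — 4.
Total: 6 + 2 + 3 + 4 = 15.

15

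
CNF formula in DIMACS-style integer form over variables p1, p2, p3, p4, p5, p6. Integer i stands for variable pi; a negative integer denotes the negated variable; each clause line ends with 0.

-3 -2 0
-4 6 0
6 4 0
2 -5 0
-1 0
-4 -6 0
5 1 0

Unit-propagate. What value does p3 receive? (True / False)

(¬p1) is a unit clause: p1 = False.
In (p5 ∨ p1), p1 is now false; p5 must hold, so p5 = True.
(¬p5 ∨ p2) with p5 = True leaves only p2, so p2 = True.
In (¬p3 ∨ ¬p2), ¬p2 is now false; ¬p3 must hold, so p3 = False.

False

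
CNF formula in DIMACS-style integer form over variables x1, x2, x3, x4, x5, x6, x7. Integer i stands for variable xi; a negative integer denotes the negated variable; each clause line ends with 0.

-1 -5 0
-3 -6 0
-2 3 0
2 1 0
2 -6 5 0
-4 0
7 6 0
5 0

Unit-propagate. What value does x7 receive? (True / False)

True

Unit clause (!x4) sets x4 = False.
(x5) stands alone — x5 = True.
(!x1 || !x5): since x5 = True, the clause reduces to (!x1). x1 = False.
In (x1 || x2), x1 is now false; x2 must hold, so x2 = True.
From (x3 || !x2) and x2 = True: x3 = True.
(!x3 || !x6) with x3 = True leaves only !x6, so x6 = False.
(x6 || x7) with x6 = False leaves only x7, so x7 = True.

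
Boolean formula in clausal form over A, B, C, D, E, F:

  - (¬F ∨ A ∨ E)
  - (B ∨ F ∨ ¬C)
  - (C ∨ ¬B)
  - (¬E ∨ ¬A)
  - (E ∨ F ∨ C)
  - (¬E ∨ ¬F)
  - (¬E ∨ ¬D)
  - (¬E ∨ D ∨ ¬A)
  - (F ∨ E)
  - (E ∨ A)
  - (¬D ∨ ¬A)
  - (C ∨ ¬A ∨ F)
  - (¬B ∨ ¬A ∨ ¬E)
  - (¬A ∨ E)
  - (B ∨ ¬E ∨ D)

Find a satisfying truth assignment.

A = 0, B = 1, C = 1, D = 0, E = 1, F = 0

Check each clause:
  1. (¬F ∨ E ∨ A) — ¬F is true.
  2. (F ∨ B ∨ ¬C) — B is true.
  3. (C ∨ ¬B) — C is true.
  4. (¬A ∨ ¬E) — ¬A is true.
  5. (C ∨ F ∨ E) — C is true.
  6. (¬F ∨ ¬E) — ¬F is true.
  7. (¬D ∨ ¬E) — ¬D is true.
  8. (¬E ∨ D ∨ ¬A) — ¬A is true.
  9. (E ∨ F) — E is true.
  10. (E ∨ A) — E is true.
  11. (¬A ∨ ¬D) — ¬D is true.
  12. (C ∨ ¬A ∨ F) — C is true.
  13. (¬E ∨ ¬A ∨ ¬B) — ¬A is true.
  14. (¬A ∨ E) — E is true.
  15. (¬E ∨ D ∨ B) — B is true.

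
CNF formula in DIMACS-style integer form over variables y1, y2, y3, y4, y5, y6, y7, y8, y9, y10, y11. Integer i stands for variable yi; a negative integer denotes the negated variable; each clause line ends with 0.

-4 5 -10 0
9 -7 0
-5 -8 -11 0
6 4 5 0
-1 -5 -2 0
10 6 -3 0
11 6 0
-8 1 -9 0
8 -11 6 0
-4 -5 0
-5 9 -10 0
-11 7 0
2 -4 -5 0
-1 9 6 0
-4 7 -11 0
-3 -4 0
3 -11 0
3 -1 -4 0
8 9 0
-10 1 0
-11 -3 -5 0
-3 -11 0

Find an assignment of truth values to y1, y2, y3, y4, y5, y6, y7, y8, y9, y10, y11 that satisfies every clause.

Pure literal: y6 appears only positively; assign y6 = True.
Branch on y1: take y1 = True.
Branch on y2: take y2 = True.
  then y5 is forced to False.
The remaining clauses are satisfied by y3 = True, y4 = False, y7 = False, y8 = False, y9 = True, y10 = False, y11 = False.

y1=True, y2=True, y3=True, y4=False, y5=False, y6=True, y7=False, y8=False, y9=True, y10=False, y11=False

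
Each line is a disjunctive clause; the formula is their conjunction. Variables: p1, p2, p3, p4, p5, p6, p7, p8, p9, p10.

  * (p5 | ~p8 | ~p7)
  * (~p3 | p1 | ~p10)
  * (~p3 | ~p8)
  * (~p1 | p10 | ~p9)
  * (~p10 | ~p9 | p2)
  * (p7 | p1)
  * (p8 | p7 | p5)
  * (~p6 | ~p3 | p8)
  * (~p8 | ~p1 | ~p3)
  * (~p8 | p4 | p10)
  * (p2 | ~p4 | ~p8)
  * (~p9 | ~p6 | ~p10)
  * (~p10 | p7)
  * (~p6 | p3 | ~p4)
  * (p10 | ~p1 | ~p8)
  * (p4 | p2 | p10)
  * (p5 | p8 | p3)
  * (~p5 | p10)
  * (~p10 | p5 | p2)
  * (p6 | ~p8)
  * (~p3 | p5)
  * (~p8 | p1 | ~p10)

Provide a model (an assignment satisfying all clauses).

p1 = True, p2 = False, p3 = False, p4 = False, p5 = True, p6 = False, p7 = True, p8 = False, p9 = False, p10 = True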